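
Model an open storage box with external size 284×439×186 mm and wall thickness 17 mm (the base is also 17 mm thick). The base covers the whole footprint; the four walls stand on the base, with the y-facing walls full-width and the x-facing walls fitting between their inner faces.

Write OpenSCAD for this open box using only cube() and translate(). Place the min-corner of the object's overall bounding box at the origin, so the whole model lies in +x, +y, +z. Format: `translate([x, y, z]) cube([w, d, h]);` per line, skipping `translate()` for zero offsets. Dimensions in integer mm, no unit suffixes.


cube([284, 439, 17]);
translate([0, 0, 17]) cube([284, 17, 169]);
translate([0, 422, 17]) cube([284, 17, 169]);
translate([0, 17, 17]) cube([17, 405, 169]);
translate([267, 17, 17]) cube([17, 405, 169]);


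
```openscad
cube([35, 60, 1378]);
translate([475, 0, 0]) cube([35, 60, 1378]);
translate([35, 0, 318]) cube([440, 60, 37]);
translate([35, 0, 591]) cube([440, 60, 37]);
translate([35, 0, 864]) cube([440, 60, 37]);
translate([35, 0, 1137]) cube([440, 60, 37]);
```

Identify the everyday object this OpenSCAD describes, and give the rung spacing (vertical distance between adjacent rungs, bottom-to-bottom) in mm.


A ladder. The rung spacing is 273 mm.

Two tall 35×60 posts with 4 short bars between them — a ladder. Adjacent rungs sit at z = 318 and z = 591, so the spacing is 591 − 318 = 273 mm.


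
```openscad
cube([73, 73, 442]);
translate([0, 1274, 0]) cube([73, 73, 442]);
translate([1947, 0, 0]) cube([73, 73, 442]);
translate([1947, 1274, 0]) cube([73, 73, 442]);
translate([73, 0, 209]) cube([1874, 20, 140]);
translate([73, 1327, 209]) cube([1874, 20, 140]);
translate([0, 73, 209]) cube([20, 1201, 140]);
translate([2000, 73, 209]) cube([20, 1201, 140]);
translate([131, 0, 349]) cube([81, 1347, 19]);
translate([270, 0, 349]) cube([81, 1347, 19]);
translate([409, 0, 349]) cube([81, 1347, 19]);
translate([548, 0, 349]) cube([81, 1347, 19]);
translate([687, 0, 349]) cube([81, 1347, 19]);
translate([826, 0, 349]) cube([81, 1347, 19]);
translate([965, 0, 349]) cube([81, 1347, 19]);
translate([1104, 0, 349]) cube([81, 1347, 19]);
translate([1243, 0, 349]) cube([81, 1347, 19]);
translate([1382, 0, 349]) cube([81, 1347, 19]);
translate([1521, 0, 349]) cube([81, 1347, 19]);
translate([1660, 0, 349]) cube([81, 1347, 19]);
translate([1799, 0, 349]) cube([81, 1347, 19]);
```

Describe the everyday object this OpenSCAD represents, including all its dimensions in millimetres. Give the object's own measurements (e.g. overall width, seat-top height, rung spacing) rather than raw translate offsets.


A bed frame 2020 mm long (x) by 1347 mm wide (y). Four 73×73 mm corner posts, 442 mm tall, at the corners of the footprint. Four rails of 20 mm thickness and 140 mm height run between adjacent posts with their undersides at z = 209 mm, their outer faces flush with the outside of the frame (the two x-running rails run between the posts' inner faces; the two y-running rails run between the posts' inner faces). 13 slats, each 81 mm wide (x) and 19 mm thick, lie across the top of the two x-running rails, running the full 1347 mm width of the frame in y; along x they sit between the end posts with a 58 mm gap after the −x posts and between neighbouring slats, leaving 67 mm before the +x posts.


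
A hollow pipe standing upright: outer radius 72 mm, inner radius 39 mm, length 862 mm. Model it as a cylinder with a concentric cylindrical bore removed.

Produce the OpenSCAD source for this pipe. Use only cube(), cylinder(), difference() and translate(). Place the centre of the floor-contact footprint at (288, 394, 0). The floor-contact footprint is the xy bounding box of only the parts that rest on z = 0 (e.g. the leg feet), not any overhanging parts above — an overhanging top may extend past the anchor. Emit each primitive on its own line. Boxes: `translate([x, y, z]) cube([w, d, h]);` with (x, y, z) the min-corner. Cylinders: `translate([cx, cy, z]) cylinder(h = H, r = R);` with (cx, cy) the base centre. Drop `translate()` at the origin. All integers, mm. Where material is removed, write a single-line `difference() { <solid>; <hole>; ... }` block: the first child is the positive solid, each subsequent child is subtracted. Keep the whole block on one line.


difference() { translate([288, 394, 0]) cylinder(h = 862, r = 72); translate([288, 394, 0]) cylinder(h = 862, r = 39); }


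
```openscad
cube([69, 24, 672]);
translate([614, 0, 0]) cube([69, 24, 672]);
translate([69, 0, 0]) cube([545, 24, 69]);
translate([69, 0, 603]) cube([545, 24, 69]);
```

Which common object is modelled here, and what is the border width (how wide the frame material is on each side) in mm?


A picture frame. The border width is 69 mm.

Four thin pieces enclosing a rectangular opening — a picture frame. The two full-height stiles are 672 mm tall; the top rail sits at z = 603 and is 69 mm tall, so the border above the opening is 672 − 603 = 69 mm, matching the stile x-width.


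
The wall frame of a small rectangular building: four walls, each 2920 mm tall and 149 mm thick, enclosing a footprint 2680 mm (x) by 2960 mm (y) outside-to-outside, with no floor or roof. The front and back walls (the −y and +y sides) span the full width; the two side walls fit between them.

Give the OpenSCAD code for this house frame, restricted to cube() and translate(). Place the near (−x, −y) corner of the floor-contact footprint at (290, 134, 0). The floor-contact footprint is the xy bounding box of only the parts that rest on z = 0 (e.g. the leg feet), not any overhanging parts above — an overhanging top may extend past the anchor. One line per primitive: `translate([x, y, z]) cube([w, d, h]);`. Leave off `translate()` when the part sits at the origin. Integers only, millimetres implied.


translate([290, 134, 0]) cube([2680, 149, 2920]);
translate([290, 2945, 0]) cube([2680, 149, 2920]);
translate([290, 283, 0]) cube([149, 2662, 2920]);
translate([2821, 283, 0]) cube([149, 2662, 2920]);


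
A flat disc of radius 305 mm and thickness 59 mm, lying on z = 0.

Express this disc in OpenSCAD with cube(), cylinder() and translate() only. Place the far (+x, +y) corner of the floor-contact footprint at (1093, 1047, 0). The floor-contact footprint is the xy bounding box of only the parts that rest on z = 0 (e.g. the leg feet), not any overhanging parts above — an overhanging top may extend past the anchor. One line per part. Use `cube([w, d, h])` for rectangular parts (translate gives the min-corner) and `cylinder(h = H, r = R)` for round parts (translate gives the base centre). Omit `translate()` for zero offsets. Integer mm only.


translate([788, 742, 0]) cylinder(h = 59, r = 305);


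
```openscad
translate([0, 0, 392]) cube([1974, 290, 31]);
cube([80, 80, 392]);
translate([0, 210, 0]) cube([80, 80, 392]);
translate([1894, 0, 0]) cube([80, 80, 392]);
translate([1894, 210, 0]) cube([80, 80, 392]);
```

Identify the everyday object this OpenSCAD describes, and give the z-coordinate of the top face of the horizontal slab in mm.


A bench. The seat-top height is 423 mm.

A long slab on four corner posts — a bench. The slab sits at z = 392 with thickness 31, so the top is 392 + 31 = 423 mm.


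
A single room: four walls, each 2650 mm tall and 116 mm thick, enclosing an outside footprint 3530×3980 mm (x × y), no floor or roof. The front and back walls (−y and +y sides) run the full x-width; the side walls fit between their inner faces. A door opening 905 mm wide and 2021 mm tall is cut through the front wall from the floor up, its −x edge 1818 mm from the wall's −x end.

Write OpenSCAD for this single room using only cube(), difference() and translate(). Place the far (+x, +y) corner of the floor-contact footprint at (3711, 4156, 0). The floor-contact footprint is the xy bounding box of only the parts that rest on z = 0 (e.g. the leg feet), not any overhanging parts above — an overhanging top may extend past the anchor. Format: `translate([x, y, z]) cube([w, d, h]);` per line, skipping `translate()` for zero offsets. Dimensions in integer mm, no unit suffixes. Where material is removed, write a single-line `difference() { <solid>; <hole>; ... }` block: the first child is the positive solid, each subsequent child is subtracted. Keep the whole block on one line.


difference() { translate([181, 176, 0]) cube([3530, 116, 2650]); translate([1999, 176, 0]) cube([905, 116, 2021]); }
translate([181, 4040, 0]) cube([3530, 116, 2650]);
translate([181, 292, 0]) cube([116, 3748, 2650]);
translate([3595, 292, 0]) cube([116, 3748, 2650]);


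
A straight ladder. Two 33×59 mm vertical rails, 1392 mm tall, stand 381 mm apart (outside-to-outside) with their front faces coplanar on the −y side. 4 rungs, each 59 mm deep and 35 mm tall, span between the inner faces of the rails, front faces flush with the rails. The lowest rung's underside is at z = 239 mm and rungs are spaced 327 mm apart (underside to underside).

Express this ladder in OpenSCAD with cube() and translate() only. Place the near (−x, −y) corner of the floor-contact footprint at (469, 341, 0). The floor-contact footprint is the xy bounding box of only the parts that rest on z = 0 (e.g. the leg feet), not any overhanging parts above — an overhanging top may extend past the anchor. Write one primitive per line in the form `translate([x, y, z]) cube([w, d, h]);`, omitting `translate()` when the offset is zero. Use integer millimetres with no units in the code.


translate([469, 341, 0]) cube([33, 59, 1392]);
translate([817, 341, 0]) cube([33, 59, 1392]);
translate([502, 341, 239]) cube([315, 59, 35]);
translate([502, 341, 566]) cube([315, 59, 35]);
translate([502, 341, 893]) cube([315, 59, 35]);
translate([502, 341, 1220]) cube([315, 59, 35]);


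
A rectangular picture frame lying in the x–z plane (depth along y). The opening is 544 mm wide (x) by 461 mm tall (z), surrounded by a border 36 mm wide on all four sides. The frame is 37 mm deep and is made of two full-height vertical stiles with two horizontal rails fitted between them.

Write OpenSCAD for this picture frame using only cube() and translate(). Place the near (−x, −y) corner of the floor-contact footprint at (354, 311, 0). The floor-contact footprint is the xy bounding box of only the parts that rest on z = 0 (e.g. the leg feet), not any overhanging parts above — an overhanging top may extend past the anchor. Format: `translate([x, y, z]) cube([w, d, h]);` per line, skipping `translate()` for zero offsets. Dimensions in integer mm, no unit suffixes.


translate([354, 311, 0]) cube([36, 37, 533]);
translate([934, 311, 0]) cube([36, 37, 533]);
translate([390, 311, 0]) cube([544, 37, 36]);
translate([390, 311, 497]) cube([544, 37, 36]);


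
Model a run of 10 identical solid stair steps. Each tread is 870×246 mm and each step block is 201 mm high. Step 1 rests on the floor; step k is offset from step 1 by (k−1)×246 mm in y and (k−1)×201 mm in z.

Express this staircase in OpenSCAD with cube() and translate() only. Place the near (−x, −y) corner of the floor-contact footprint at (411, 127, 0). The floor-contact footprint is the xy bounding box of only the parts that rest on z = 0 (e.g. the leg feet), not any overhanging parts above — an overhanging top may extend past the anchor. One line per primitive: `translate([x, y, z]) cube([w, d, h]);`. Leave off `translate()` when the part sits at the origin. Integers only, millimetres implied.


translate([411, 127, 0]) cube([870, 246, 201]);
translate([411, 373, 201]) cube([870, 246, 201]);
translate([411, 619, 402]) cube([870, 246, 201]);
translate([411, 865, 603]) cube([870, 246, 201]);
translate([411, 1111, 804]) cube([870, 246, 201]);
translate([411, 1357, 1005]) cube([870, 246, 201]);
translate([411, 1603, 1206]) cube([870, 246, 201]);
translate([411, 1849, 1407]) cube([870, 246, 201]);
translate([411, 2095, 1608]) cube([870, 246, 201]);
translate([411, 2341, 1809]) cube([870, 246, 201]);


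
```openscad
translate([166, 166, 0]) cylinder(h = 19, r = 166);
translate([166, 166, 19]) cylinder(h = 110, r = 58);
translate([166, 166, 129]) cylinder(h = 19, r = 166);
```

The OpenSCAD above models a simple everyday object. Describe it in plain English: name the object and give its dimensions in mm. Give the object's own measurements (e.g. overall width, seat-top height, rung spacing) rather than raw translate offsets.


A spool: two coaxial disc flanges of radius 166 mm and thickness 19 mm, joined by a core cylinder of radius 58 mm and height 110 mm. The lower flange rests on z = 0 and the three cylinders share a vertical axis.


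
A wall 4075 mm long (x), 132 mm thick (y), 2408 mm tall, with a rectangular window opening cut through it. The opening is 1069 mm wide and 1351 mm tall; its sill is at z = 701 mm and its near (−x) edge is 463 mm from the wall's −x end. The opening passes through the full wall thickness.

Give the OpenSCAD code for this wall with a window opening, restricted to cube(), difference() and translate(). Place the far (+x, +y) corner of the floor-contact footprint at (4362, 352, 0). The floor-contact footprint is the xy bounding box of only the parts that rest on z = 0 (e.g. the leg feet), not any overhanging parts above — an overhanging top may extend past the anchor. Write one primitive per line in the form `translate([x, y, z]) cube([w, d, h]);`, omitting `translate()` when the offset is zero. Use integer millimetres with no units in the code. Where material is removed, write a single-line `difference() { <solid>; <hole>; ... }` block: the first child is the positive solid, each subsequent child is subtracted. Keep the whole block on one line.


difference() { translate([287, 220, 0]) cube([4075, 132, 2408]); translate([750, 220, 701]) cube([1069, 132, 1351]); }


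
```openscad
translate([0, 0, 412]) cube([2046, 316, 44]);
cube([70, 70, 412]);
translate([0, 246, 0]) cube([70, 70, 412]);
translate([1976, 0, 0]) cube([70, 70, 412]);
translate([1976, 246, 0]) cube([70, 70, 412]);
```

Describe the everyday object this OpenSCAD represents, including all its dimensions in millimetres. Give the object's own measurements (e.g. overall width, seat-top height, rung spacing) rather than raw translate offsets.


A bench: a 2046×316 mm seat slab, 44 mm thick, top at z = 456 mm, on four 70×70 mm square legs flush with the seat corners and standing on z = 0.


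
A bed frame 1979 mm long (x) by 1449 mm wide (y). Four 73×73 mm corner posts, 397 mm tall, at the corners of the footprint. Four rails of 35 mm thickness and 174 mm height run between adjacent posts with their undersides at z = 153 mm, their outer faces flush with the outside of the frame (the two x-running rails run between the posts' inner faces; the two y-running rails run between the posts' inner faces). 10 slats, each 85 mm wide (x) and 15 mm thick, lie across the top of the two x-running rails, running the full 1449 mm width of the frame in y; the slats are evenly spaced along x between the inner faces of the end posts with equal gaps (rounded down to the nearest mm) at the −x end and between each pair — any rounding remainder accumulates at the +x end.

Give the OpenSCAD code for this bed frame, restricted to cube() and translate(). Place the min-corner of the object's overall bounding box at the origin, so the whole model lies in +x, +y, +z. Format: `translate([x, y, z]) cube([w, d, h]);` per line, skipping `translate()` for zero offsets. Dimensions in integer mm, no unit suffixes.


cube([73, 73, 397]);
translate([0, 1376, 0]) cube([73, 73, 397]);
translate([1906, 0, 0]) cube([73, 73, 397]);
translate([1906, 1376, 0]) cube([73, 73, 397]);
translate([73, 0, 153]) cube([1833, 35, 174]);
translate([73, 1414, 153]) cube([1833, 35, 174]);
translate([0, 73, 153]) cube([35, 1303, 174]);
translate([1944, 73, 153]) cube([35, 1303, 174]);
translate([162, 0, 327]) cube([85, 1449, 15]);
translate([336, 0, 327]) cube([85, 1449, 15]);
translate([510, 0, 327]) cube([85, 1449, 15]);
translate([684, 0, 327]) cube([85, 1449, 15]);
translate([858, 0, 327]) cube([85, 1449, 15]);
translate([1032, 0, 327]) cube([85, 1449, 15]);
translate([1206, 0, 327]) cube([85, 1449, 15]);
translate([1380, 0, 327]) cube([85, 1449, 15]);
translate([1554, 0, 327]) cube([85, 1449, 15]);
translate([1728, 0, 327]) cube([85, 1449, 15]);


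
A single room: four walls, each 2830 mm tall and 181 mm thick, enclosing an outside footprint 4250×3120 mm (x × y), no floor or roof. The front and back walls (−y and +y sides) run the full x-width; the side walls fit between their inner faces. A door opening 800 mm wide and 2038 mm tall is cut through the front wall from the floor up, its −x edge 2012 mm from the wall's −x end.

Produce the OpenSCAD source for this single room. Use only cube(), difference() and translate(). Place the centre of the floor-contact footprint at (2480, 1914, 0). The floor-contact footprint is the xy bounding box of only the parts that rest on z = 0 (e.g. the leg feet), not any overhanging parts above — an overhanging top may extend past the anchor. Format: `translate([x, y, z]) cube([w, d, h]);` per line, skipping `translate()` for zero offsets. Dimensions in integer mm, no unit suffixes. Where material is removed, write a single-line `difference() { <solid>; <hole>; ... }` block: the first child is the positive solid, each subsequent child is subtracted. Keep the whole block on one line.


difference() { translate([355, 354, 0]) cube([4250, 181, 2830]); translate([2367, 354, 0]) cube([800, 181, 2038]); }
translate([355, 3293, 0]) cube([4250, 181, 2830]);
translate([355, 535, 0]) cube([181, 2758, 2830]);
translate([4424, 535, 0]) cube([181, 2758, 2830]);


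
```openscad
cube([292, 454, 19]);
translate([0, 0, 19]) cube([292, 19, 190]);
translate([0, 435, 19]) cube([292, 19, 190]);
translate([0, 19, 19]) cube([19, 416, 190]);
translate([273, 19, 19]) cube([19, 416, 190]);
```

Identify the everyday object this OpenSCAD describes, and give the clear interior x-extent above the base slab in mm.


An open box. The internal width is 254 mm.

A 292×454 base slab with four walls standing on it — an open box. The base is 292 mm wide and the walls are 19 mm thick, so the internal width is 292 − 2 × 19 = 254 mm.


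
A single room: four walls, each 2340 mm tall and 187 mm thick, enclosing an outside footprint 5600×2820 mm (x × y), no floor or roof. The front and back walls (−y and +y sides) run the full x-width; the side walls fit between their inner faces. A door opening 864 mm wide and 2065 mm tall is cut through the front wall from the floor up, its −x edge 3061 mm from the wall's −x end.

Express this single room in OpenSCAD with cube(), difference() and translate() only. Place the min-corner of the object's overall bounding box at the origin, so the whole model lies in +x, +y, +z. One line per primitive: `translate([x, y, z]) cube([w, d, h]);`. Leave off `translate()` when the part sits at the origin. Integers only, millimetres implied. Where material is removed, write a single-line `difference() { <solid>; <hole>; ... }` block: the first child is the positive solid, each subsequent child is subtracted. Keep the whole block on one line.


difference() { cube([5600, 187, 2340]); translate([3061, 0, 0]) cube([864, 187, 2065]); }
translate([0, 2633, 0]) cube([5600, 187, 2340]);
translate([0, 187, 0]) cube([187, 2446, 2340]);
translate([5413, 187, 0]) cube([187, 2446, 2340]);


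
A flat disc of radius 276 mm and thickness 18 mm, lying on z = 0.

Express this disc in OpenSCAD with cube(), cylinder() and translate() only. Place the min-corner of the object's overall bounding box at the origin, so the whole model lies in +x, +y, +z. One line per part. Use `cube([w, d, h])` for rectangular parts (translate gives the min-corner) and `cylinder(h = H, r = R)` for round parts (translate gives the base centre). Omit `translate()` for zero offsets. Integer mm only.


translate([276, 276, 0]) cylinder(h = 18, r = 276);


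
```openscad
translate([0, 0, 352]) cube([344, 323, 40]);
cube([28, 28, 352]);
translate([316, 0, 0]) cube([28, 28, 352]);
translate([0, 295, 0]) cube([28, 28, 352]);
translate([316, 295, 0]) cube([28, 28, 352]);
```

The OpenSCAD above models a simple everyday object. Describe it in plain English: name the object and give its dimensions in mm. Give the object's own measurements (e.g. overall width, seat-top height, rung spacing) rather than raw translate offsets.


A simple wooden stool: a rectangular seat 344 mm (x) by 323 mm (y), 40 mm thick, top face at z = 392 mm, on four square legs, each 28×28 mm in cross-section. The legs rest on z = 0, each flush with a corner of the seat.


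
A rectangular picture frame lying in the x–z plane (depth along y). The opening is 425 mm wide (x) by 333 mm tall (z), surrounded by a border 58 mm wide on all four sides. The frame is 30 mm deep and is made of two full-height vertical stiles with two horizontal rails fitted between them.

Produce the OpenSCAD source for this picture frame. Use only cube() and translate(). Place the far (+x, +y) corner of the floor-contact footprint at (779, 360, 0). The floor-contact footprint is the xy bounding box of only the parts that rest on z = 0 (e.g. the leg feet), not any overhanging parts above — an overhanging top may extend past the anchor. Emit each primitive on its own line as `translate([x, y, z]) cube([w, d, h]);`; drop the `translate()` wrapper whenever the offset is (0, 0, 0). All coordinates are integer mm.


translate([238, 330, 0]) cube([58, 30, 449]);
translate([721, 330, 0]) cube([58, 30, 449]);
translate([296, 330, 0]) cube([425, 30, 58]);
translate([296, 330, 391]) cube([425, 30, 58]);


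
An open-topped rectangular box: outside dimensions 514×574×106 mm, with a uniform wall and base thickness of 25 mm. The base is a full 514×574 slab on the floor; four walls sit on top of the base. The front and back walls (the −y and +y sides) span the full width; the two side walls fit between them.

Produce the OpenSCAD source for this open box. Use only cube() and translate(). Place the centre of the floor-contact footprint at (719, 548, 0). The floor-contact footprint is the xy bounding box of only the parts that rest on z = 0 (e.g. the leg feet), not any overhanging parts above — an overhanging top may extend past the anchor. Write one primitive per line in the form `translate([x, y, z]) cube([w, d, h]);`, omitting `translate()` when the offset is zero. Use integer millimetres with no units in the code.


translate([462, 261, 0]) cube([514, 574, 25]);
translate([462, 261, 25]) cube([514, 25, 81]);
translate([462, 810, 25]) cube([514, 25, 81]);
translate([462, 286, 25]) cube([25, 524, 81]);
translate([951, 286, 25]) cube([25, 524, 81]);


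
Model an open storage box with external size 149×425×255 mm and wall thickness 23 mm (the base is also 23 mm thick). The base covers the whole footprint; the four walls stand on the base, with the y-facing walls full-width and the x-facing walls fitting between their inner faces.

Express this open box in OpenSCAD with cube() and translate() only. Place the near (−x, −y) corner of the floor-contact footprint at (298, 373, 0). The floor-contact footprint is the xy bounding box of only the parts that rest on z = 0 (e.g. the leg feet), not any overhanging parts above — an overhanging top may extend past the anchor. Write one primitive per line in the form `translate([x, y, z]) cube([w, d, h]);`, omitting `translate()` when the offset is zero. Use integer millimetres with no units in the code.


translate([298, 373, 0]) cube([149, 425, 23]);
translate([298, 373, 23]) cube([149, 23, 232]);
translate([298, 775, 23]) cube([149, 23, 232]);
translate([298, 396, 23]) cube([23, 379, 232]);
translate([424, 396, 23]) cube([23, 379, 232]);


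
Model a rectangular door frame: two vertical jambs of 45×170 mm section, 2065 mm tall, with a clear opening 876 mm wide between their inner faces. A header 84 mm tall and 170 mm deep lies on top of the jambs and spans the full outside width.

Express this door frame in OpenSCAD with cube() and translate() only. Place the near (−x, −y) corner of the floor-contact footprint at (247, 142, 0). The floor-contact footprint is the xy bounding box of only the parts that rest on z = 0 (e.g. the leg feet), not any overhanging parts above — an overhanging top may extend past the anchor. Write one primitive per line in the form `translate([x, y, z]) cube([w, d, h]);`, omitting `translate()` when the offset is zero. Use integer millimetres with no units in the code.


translate([247, 142, 0]) cube([45, 170, 2065]);
translate([1168, 142, 0]) cube([45, 170, 2065]);
translate([247, 142, 2065]) cube([966, 170, 84]);


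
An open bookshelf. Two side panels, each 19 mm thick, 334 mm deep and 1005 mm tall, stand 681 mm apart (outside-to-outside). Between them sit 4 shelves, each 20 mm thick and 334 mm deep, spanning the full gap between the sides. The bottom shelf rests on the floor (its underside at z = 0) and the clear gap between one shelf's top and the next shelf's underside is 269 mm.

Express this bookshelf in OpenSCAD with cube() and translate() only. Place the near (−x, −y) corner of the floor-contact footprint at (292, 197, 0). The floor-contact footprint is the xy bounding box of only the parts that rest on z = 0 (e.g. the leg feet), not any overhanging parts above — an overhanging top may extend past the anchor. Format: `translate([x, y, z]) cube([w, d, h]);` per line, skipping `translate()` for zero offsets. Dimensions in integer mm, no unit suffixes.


translate([292, 197, 0]) cube([19, 334, 1005]);
translate([954, 197, 0]) cube([19, 334, 1005]);
translate([311, 197, 0]) cube([643, 334, 20]);
translate([311, 197, 289]) cube([643, 334, 20]);
translate([311, 197, 578]) cube([643, 334, 20]);
translate([311, 197, 867]) cube([643, 334, 20]);


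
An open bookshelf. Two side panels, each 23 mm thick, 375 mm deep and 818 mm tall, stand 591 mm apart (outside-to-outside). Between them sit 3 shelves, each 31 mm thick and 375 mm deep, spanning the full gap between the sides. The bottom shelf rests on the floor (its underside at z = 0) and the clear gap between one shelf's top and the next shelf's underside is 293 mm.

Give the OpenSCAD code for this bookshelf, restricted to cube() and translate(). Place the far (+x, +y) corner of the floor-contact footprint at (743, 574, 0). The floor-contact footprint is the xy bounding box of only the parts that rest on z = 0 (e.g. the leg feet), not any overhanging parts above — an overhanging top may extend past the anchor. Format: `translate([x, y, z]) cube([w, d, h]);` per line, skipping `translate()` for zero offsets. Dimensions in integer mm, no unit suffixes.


translate([152, 199, 0]) cube([23, 375, 818]);
translate([720, 199, 0]) cube([23, 375, 818]);
translate([175, 199, 0]) cube([545, 375, 31]);
translate([175, 199, 324]) cube([545, 375, 31]);
translate([175, 199, 648]) cube([545, 375, 31]);


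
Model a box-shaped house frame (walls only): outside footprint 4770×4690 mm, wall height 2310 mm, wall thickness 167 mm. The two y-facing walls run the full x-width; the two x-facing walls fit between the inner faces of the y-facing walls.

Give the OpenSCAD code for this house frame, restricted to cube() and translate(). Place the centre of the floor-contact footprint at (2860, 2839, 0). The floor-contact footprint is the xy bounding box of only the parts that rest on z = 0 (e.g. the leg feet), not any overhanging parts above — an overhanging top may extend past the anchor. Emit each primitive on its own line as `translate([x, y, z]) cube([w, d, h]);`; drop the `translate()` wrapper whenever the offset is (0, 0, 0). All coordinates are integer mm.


translate([475, 494, 0]) cube([4770, 167, 2310]);
translate([475, 5017, 0]) cube([4770, 167, 2310]);
translate([475, 661, 0]) cube([167, 4356, 2310]);
translate([5078, 661, 0]) cube([167, 4356, 2310]);


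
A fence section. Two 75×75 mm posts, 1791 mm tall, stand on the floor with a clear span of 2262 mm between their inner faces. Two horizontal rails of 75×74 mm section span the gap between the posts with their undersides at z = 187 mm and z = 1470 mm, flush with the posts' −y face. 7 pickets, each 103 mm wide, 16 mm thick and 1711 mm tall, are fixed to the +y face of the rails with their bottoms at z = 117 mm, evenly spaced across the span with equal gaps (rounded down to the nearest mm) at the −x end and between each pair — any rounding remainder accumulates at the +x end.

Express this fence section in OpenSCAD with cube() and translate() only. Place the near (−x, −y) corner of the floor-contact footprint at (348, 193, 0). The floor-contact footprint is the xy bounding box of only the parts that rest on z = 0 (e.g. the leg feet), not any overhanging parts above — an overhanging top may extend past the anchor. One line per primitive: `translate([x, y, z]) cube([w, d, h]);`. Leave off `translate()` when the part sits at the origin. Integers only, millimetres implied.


translate([348, 193, 0]) cube([75, 75, 1791]);
translate([2685, 193, 0]) cube([75, 75, 1791]);
translate([423, 193, 187]) cube([2262, 75, 74]);
translate([423, 193, 1470]) cube([2262, 75, 74]);
translate([615, 268, 117]) cube([103, 16, 1711]);
translate([910, 268, 117]) cube([103, 16, 1711]);
translate([1205, 268, 117]) cube([103, 16, 1711]);
translate([1500, 268, 117]) cube([103, 16, 1711]);
translate([1795, 268, 117]) cube([103, 16, 1711]);
translate([2090, 268, 117]) cube([103, 16, 1711]);
translate([2385, 268, 117]) cube([103, 16, 1711]);


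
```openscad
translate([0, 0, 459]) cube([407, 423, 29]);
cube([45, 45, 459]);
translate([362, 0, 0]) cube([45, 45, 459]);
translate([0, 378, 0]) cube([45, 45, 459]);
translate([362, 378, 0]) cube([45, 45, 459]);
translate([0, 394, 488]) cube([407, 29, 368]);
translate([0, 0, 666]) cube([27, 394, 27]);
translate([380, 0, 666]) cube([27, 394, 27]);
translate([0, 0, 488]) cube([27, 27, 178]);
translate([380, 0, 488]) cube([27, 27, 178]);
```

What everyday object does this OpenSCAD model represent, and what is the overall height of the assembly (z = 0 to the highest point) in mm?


A chair. The overall height is 856 mm.

A slab on four corner posts with a tall panel at the back — a chair. The seat slab sits at z = 459 with thickness 29, and the 368 mm backrest starts at the seat top, so the overall height is 459 + 29 + 368 = 856 mm.


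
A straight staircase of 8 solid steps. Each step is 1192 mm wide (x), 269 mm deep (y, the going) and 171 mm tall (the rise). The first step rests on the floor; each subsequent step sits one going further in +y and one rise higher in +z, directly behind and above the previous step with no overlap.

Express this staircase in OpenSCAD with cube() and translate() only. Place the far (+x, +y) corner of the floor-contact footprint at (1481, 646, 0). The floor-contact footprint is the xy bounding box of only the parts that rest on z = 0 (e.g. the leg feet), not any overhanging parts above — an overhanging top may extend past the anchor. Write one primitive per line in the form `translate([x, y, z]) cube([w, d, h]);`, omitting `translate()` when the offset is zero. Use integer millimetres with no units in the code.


translate([289, 377, 0]) cube([1192, 269, 171]);
translate([289, 646, 171]) cube([1192, 269, 171]);
translate([289, 915, 342]) cube([1192, 269, 171]);
translate([289, 1184, 513]) cube([1192, 269, 171]);
translate([289, 1453, 684]) cube([1192, 269, 171]);
translate([289, 1722, 855]) cube([1192, 269, 171]);
translate([289, 1991, 1026]) cube([1192, 269, 171]);
translate([289, 2260, 1197]) cube([1192, 269, 171]);


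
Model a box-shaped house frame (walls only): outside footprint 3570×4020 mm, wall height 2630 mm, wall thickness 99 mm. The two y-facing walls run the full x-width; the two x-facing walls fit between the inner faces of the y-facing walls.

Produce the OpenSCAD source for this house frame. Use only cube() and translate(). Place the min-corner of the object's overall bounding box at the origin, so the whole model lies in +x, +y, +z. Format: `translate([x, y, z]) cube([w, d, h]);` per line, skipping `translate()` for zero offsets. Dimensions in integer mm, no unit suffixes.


cube([3570, 99, 2630]);
translate([0, 3921, 0]) cube([3570, 99, 2630]);
translate([0, 99, 0]) cube([99, 3822, 2630]);
translate([3471, 99, 0]) cube([99, 3822, 2630]);


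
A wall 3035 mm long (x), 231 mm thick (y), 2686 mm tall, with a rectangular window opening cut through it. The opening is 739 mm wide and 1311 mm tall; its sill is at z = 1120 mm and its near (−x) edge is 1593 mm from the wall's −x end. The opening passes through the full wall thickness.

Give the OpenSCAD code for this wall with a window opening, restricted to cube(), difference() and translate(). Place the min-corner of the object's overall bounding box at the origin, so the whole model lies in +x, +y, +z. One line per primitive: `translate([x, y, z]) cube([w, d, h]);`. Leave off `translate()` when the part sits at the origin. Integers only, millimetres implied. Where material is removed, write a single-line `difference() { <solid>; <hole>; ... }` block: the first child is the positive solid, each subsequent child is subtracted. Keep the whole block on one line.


difference() { cube([3035, 231, 2686]); translate([1593, 0, 1120]) cube([739, 231, 1311]); }


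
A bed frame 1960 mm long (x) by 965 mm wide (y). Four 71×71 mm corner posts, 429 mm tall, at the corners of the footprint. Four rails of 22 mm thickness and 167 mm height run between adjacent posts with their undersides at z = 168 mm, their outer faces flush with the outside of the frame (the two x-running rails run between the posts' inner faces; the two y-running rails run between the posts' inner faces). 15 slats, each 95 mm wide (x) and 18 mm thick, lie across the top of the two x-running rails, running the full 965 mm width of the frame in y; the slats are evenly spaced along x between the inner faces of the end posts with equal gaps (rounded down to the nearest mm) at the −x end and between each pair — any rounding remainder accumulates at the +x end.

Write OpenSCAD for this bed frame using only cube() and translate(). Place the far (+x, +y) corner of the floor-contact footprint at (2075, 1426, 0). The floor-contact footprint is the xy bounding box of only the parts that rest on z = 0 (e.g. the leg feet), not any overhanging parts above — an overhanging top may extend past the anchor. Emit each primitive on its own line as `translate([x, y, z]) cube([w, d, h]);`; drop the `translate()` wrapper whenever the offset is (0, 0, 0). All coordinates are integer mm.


translate([115, 461, 0]) cube([71, 71, 429]);
translate([115, 1355, 0]) cube([71, 71, 429]);
translate([2004, 461, 0]) cube([71, 71, 429]);
translate([2004, 1355, 0]) cube([71, 71, 429]);
translate([186, 461, 168]) cube([1818, 22, 167]);
translate([186, 1404, 168]) cube([1818, 22, 167]);
translate([115, 532, 168]) cube([22, 823, 167]);
translate([2053, 532, 168]) cube([22, 823, 167]);
translate([210, 461, 335]) cube([95, 965, 18]);
translate([329, 461, 335]) cube([95, 965, 18]);
translate([448, 461, 335]) cube([95, 965, 18]);
translate([567, 461, 335]) cube([95, 965, 18]);
translate([686, 461, 335]) cube([95, 965, 18]);
translate([805, 461, 335]) cube([95, 965, 18]);
translate([924, 461, 335]) cube([95, 965, 18]);
translate([1043, 461, 335]) cube([95, 965, 18]);
translate([1162, 461, 335]) cube([95, 965, 18]);
translate([1281, 461, 335]) cube([95, 965, 18]);
translate([1400, 461, 335]) cube([95, 965, 18]);
translate([1519, 461, 335]) cube([95, 965, 18]);
translate([1638, 461, 335]) cube([95, 965, 18]);
translate([1757, 461, 335]) cube([95, 965, 18]);
translate([1876, 461, 335]) cube([95, 965, 18]);


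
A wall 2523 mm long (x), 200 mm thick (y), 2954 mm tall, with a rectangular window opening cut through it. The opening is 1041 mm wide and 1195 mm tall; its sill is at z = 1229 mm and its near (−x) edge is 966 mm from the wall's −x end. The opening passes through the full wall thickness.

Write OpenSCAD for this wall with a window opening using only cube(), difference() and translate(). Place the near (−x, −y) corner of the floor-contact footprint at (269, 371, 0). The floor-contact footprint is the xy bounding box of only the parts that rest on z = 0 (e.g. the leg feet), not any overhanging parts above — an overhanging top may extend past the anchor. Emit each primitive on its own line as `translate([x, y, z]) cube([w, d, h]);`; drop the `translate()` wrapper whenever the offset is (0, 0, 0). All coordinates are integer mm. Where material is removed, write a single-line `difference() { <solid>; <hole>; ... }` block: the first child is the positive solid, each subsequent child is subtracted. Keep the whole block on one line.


difference() { translate([269, 371, 0]) cube([2523, 200, 2954]); translate([1235, 371, 1229]) cube([1041, 200, 1195]); }


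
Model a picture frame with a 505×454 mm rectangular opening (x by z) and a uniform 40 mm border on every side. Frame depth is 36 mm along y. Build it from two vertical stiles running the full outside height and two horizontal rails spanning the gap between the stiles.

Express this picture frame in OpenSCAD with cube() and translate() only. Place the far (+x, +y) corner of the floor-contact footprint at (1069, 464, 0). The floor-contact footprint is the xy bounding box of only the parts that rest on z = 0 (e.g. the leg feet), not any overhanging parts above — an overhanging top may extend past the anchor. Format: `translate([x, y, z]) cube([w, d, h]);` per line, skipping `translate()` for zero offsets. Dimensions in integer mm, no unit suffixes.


translate([484, 428, 0]) cube([40, 36, 534]);
translate([1029, 428, 0]) cube([40, 36, 534]);
translate([524, 428, 0]) cube([505, 36, 40]);
translate([524, 428, 494]) cube([505, 36, 40]);


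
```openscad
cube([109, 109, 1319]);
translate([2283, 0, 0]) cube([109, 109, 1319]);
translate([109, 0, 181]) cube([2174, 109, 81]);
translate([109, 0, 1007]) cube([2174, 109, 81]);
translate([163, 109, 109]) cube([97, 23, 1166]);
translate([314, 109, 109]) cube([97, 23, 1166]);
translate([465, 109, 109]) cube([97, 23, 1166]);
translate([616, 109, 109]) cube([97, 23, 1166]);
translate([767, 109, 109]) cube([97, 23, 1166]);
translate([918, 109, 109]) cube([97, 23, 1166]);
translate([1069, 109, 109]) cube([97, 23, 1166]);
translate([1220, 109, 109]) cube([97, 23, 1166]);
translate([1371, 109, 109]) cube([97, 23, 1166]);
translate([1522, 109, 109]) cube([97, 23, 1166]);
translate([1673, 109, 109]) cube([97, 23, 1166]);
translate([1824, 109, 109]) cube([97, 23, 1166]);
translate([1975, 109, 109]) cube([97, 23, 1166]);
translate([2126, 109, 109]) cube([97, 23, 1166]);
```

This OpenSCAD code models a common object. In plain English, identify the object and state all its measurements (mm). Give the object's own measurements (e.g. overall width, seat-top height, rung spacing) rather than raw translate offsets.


A fence section. Two 109×109 mm posts, 1319 mm tall, stand on the floor with a clear span of 2174 mm between their inner faces. Two horizontal rails of 109×81 mm section span the gap between the posts with their undersides at z = 181 mm and z = 1007 mm, flush with the posts' −y face. 14 pickets, each 97 mm wide, 23 mm thick and 1166 mm tall, are fixed to the +y face of the rails with their bottoms at z = 109 mm, spaced across the span with a 54 mm gap after the −x post and between neighbouring pickets, with 60 mm left before the +x post.


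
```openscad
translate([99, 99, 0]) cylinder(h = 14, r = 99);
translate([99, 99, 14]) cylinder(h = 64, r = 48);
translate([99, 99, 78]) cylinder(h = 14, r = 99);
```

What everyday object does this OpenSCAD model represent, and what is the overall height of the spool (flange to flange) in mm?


A spool. The overall height is 92 mm.

Three coaxial cylinders, large–small–large — a spool. Two 14 mm flanges and a 64 mm core give 14 + 64 + 14 = 92 mm.


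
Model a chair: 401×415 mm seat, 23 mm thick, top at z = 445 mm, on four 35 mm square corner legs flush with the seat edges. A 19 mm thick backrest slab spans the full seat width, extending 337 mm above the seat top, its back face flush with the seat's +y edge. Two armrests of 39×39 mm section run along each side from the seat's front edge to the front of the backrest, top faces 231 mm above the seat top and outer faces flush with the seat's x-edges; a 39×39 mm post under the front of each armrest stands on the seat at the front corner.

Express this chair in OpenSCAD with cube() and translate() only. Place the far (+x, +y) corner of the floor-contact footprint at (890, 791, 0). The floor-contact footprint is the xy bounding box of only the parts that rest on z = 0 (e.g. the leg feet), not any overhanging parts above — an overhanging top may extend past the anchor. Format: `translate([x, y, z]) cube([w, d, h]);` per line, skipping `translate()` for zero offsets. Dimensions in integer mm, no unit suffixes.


// leg_h = 445 - 23 = 422
// arm post h = 231 - 39 = 192
translate([489, 376, 422]) cube([401, 415, 23]);
translate([489, 376, 0]) cube([35, 35, 422]);
translate([855, 376, 0]) cube([35, 35, 422]);
translate([489, 756, 0]) cube([35, 35, 422]);
translate([855, 756, 0]) cube([35, 35, 422]);
translate([489, 772, 445]) cube([401, 19, 337]);
translate([489, 376, 637]) cube([39, 396, 39]);
translate([851, 376, 637]) cube([39, 396, 39]);
translate([489, 376, 445]) cube([39, 39, 192]);
translate([851, 376, 445]) cube([39, 39, 192]);
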